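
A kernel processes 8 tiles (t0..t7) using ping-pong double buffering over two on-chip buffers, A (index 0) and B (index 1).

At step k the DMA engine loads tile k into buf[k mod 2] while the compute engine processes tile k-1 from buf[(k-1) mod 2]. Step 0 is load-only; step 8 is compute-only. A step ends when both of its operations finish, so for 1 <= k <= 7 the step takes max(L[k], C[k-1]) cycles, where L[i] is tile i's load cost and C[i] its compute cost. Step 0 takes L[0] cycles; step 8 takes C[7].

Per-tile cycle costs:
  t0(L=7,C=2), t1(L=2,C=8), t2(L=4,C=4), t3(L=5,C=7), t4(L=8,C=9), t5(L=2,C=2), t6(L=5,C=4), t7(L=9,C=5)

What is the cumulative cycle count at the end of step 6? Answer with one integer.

end_cycle[6] = 44

  0. 7=7c; end=7; A:t0 B:-
  1. max(2,2)=2c; end=9; A:t0 B:t1
  2. max(4,8)=8c; end=17; A:t2 B:t1
  3. max(5,4)=5c; end=22; A:t2 B:t3
  4. max(8,7)=8c; end=30; A:t4 B:t3
  5. max(2,9)=9c; end=39; A:t4 B:t5
  6. max(5,2)=5c; end=44; A:t6 B:t5
  7. max(9,4)=9c; end=53; A:t6 B:t7
  8. 5=5c; end=58; A:t6 B:t7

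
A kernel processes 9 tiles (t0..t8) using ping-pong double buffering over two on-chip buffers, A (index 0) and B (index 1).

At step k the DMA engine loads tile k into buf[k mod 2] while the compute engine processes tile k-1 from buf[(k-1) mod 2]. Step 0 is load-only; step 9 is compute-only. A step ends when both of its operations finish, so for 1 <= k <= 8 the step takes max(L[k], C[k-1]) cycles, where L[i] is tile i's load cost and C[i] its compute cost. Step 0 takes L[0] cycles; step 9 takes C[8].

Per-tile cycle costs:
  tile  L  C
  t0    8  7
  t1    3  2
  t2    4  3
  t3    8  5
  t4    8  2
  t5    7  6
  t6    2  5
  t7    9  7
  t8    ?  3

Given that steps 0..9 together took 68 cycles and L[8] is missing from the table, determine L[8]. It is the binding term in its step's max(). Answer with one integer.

L[8] = 8

step 0: dur = L[0]=8 = 8
step 1: dur = max(L[1]=3, C[0]=7) = 7
step 2: dur = max(L[2]=4, C[1]=2) = 4
step 3: dur = max(L[3]=8, C[2]=3) = 8
step 4: dur = max(L[4]=8, C[3]=5) = 8
step 5: dur = max(L[5]=7, C[4]=2) = 7
step 6: dur = max(L[6]=2, C[5]=6) = 6
step 7: dur = max(L[7]=9, C[6]=5) = 9
step 8: dur = max(L[8]=?, C[7]=7) = L[8]  (unknown; binding)
step 9: dur = C[8]=3 = 3
sum of known step durations = 60
dur[8] = total - known = 68 - 60 = 8
L[8] is the binding max in step 8, so L[8] = dur[8] = 8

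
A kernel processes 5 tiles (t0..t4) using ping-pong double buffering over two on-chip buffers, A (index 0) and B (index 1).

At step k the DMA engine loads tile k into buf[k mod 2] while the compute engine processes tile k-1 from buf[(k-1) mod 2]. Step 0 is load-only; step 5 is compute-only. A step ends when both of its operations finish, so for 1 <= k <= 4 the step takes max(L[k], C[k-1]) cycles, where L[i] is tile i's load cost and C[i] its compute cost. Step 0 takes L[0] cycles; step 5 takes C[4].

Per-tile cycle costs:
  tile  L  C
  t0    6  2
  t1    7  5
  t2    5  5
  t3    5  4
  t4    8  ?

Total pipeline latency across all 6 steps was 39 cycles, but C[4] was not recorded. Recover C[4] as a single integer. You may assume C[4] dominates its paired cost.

step 0: dur = L[0]=6 = 6
step 1: dur = max(L[1]=7, C[0]=2) = 7
step 2: dur = max(L[2]=5, C[1]=5) = 5
step 3: dur = max(L[3]=5, C[2]=5) = 5
step 4: dur = max(L[4]=8, C[3]=4) = 8
step 5: dur = C[4]=? = C[4]  (unknown; binding)
sum of known step durations = 31
dur[5] = total - known = 39 - 31 = 8
C[4] is the binding max in step 5, so C[4] = dur[5] = 8

C[4] = 8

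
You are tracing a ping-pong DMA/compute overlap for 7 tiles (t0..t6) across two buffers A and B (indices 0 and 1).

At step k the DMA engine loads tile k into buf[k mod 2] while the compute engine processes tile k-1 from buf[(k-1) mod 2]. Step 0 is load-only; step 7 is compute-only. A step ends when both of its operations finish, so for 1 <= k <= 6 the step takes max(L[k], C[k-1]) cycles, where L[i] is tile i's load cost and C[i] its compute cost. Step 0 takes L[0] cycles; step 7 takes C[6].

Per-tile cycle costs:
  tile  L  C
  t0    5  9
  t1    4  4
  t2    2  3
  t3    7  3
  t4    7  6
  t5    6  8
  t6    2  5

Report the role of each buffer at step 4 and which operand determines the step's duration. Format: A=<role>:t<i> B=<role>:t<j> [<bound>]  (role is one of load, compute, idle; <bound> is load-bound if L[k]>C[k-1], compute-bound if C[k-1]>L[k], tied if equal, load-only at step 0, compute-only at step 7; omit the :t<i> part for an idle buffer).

step 4: A=load:t4 B=compute:t3 [load-bound]

k=0 load=t0/5c comp=- wait=5 total=5
k=1 load=t1/4c comp=t0/9c wait=9 total=14
k=2 load=t2/2c comp=t1/4c wait=4 total=18
k=3 load=t3/7c comp=t2/3c wait=7 total=25
k=4 load=t4/7c comp=t3/3c wait=7 total=32
k=5 load=t5/6c comp=t4/6c wait=6 total=38
k=6 load=t6/2c comp=t5/8c wait=8 total=46
k=7 load=- comp=t6/5c wait=5 total=51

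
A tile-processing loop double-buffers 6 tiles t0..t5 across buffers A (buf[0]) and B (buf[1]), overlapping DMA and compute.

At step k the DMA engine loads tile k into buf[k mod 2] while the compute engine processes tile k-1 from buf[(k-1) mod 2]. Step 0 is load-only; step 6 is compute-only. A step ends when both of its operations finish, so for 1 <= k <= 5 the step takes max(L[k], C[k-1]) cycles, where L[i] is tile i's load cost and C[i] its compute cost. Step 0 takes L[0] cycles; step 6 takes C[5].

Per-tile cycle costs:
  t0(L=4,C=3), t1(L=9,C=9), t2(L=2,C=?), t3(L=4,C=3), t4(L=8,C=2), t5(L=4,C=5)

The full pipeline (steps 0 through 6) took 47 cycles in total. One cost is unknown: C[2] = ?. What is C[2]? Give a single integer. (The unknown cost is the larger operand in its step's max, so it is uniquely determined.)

C[2] = 8

step 0 | dur = L[0]=4 = 4
step 1 | dur = max(L[1]=9, C[0]=3) = 9
step 2 | dur = max(L[2]=2, C[1]=9) = 9
step 3 | dur = max(L[3]=4, C[2]=?) = C[2]  (unknown; binding)
step 4 | dur = max(L[4]=8, C[3]=3) = 8
step 5 | dur = max(L[5]=4, C[4]=2) = 4
step 6 | dur = C[5]=5 = 5
sum of known step durations = 39
dur[3] = total - known = 47 - 39 = 8
C[2] is the binding max in step 3, so C[2] = dur[3] = 8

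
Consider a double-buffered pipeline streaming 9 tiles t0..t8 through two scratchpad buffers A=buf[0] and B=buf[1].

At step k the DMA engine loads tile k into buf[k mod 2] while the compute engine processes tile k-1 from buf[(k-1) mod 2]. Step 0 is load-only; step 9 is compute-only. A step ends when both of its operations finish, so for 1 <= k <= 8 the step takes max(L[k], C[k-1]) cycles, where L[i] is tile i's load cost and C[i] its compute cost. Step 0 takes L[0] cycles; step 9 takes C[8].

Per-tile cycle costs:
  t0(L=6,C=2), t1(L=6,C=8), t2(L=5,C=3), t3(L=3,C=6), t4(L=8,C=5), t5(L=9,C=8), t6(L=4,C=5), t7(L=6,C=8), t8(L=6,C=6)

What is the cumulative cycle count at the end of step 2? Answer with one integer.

k=0 load=t0/6c comp=- wait=6 total=6
k=1 load=t1/6c comp=t0/2c wait=6 total=12
k=2 load=t2/5c comp=t1/8c wait=8 total=20
k=3 load=t3/3c comp=t2/3c wait=3 total=23
k=4 load=t4/8c comp=t3/6c wait=8 total=31
k=5 load=t5/9c comp=t4/5c wait=9 total=40
k=6 load=t6/4c comp=t5/8c wait=8 total=48
k=7 load=t7/6c comp=t6/5c wait=6 total=54
k=8 load=t8/6c comp=t7/8c wait=8 total=62
k=9 load=- comp=t8/6c wait=6 total=68

end_cycle[2] = 20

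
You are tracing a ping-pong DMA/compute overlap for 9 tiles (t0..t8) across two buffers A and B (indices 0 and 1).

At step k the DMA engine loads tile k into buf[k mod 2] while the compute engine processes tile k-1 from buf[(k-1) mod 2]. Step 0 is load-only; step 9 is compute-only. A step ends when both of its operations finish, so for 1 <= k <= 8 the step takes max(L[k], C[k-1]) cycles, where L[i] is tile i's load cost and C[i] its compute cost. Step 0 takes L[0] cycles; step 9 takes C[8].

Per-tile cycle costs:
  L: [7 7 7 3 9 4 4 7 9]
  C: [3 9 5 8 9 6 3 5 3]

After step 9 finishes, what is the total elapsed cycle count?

end_cycle[9] = 71

  0. 7=7c; end=7; A:t0 B:-
  1. max(7,3)=7c; end=14; A:t0 B:t1
  2. max(7,9)=9c; end=23; A:t2 B:t1
  3. max(3,5)=5c; end=28; A:t2 B:t3
  4. max(9,8)=9c; end=37; A:t4 B:t3
  5. max(4,9)=9c; end=46; A:t4 B:t5
  6. max(4,6)=6c; end=52; A:t6 B:t5
  7. max(7,3)=7c; end=59; A:t6 B:t7
  8. max(9,5)=9c; end=68; A:t8 B:t7
  9. 3=3c; end=71; A:t8 B:t7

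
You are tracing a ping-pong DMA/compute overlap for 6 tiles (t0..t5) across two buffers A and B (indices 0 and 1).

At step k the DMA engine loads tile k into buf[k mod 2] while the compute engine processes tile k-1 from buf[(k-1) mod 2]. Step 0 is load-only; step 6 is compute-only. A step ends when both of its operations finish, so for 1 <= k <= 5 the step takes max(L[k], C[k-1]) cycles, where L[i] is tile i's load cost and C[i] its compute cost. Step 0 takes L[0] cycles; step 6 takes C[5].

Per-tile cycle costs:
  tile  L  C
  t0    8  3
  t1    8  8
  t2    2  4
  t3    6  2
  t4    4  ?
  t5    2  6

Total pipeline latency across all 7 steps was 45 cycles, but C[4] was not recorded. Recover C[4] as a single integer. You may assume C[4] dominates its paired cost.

step 0: dur = L[0]=8 = 8
step 1: dur = max(L[1]=8, C[0]=3) = 8
step 2: dur = max(L[2]=2, C[1]=8) = 8
step 3: dur = max(L[3]=6, C[2]=4) = 6
step 4: dur = max(L[4]=4, C[3]=2) = 4
step 5: dur = max(L[5]=2, C[4]=?) = C[4]  (unknown; binding)
step 6: dur = C[5]=6 = 6
sum of known step durations = 40
dur[5] = total - known = 45 - 40 = 5
C[4] is the binding max in step 5, so C[4] = dur[5] = 5

C[4] = 5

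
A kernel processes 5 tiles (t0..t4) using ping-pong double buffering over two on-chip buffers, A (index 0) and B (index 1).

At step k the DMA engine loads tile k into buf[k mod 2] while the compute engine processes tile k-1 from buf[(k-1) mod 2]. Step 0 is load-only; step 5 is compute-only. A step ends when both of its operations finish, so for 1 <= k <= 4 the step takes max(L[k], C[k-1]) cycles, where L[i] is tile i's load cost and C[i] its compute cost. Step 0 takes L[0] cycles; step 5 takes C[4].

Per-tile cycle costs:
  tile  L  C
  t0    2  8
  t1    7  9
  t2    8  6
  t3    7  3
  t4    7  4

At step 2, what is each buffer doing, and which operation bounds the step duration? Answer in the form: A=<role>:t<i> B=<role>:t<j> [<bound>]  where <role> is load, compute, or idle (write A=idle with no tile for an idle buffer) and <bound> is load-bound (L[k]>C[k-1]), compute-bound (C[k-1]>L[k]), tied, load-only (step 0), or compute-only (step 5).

step 2: A=load:t2 B=compute:t1 [compute-bound]

k=0 load=t0/2c comp=- wait=2 total=2
k=1 load=t1/7c comp=t0/8c wait=8 total=10
k=2 load=t2/8c comp=t1/9c wait=9 total=19
k=3 load=t3/7c comp=t2/6c wait=7 total=26
k=4 load=t4/7c comp=t3/3c wait=7 total=33
k=5 load=- comp=t4/4c wait=4 total=37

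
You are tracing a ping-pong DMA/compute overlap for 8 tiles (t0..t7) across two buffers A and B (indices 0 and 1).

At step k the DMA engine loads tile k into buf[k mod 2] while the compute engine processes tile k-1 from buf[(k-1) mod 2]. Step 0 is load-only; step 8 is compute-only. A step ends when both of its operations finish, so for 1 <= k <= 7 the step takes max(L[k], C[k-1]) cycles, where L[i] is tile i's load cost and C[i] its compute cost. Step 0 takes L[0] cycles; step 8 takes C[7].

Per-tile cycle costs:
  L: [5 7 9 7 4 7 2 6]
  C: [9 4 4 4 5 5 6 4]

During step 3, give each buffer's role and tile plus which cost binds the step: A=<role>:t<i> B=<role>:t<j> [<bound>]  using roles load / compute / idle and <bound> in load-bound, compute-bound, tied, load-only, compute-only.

step 3: A=compute:t2 B=load:t3 [load-bound]

step 0: L[0]=5 → dur=5, Σ=5 | A=load:t0 B=idle [load-only]
step 1: L[1]=7 C[0]=9 → dur=9, Σ=14 | A=compute:t0 B=load:t1 [compute-bound]
step 2: L[2]=9 C[1]=4 → dur=9, Σ=23 | A=load:t2 B=compute:t1 [load-bound]
step 3: L[3]=7 C[2]=4 → dur=7, Σ=30 | A=compute:t2 B=load:t3 [load-bound]
step 4: L[4]=4 C[3]=4 → dur=4, Σ=34 | A=load:t4 B=compute:t3 [tied]
step 5: L[5]=7 C[4]=5 → dur=7, Σ=41 | A=compute:t4 B=load:t5 [load-bound]
step 6: L[6]=2 C[5]=5 → dur=5, Σ=46 | A=load:t6 B=compute:t5 [compute-bound]
step 7: L[7]=6 C[6]=6 → dur=6, Σ=52 | A=compute:t6 B=load:t7 [tied]
step 8: C[7]=4 → dur=4, Σ=56 | A=idle B=compute:t7 [compute-only]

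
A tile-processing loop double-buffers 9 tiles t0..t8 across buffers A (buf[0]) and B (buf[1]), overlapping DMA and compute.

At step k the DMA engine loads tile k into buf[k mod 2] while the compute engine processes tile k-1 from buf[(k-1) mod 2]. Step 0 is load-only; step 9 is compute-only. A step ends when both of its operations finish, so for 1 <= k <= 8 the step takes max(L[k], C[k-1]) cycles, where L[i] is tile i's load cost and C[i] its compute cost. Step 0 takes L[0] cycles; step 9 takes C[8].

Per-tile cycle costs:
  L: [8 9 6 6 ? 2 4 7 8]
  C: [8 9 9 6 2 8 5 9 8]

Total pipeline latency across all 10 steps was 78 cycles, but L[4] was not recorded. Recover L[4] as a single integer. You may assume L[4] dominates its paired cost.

L[4] = 9

step 0 → dur = L[0]=8 = 8
step 1 → dur = max(L[1]=9, C[0]=8) = 9
step 2 → dur = max(L[2]=6, C[1]=9) = 9
step 3 → dur = max(L[3]=6, C[2]=9) = 9
step 4 → dur = max(L[4]=?, C[3]=6) = L[4]  (unknown; binding)
step 5 → dur = max(L[5]=2, C[4]=2) = 2
step 6 → dur = max(L[6]=4, C[5]=8) = 8
step 7 → dur = max(L[7]=7, C[6]=5) = 7
step 8 → dur = max(L[8]=8, C[7]=9) = 9
step 9 → dur = C[8]=8 = 8
sum of known step durations = 69
dur[4] = total - known = 78 - 69 = 9
L[4] is the binding max in step 4, so L[4] = dur[4] = 9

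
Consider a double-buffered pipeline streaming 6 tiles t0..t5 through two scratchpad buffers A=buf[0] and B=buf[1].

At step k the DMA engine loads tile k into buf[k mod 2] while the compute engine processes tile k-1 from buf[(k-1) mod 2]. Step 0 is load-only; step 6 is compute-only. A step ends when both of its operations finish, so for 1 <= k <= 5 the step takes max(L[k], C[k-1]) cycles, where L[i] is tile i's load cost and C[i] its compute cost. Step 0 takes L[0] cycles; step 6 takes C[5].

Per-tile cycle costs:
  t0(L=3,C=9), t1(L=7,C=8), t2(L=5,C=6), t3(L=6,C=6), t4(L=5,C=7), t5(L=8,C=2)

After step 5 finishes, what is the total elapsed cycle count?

end_cycle[5] = 40

step 0: L[0]=3 → dur=3, Σ=3 | A=load:t0 B=idle [load-only]
step 1: L[1]=7 C[0]=9 → dur=9, Σ=12 | A=compute:t0 B=load:t1 [compute-bound]
step 2: L[2]=5 C[1]=8 → dur=8, Σ=20 | A=load:t2 B=compute:t1 [compute-bound]
step 3: L[3]=6 C[2]=6 → dur=6, Σ=26 | A=compute:t2 B=load:t3 [tied]
step 4: L[4]=5 C[3]=6 → dur=6, Σ=32 | A=load:t4 B=compute:t3 [compute-bound]
step 5: L[5]=8 C[4]=7 → dur=8, Σ=40 | A=compute:t4 B=load:t5 [load-bound]
step 6: C[5]=2 → dur=2, Σ=42 | A=idle B=compute:t5 [compute-only]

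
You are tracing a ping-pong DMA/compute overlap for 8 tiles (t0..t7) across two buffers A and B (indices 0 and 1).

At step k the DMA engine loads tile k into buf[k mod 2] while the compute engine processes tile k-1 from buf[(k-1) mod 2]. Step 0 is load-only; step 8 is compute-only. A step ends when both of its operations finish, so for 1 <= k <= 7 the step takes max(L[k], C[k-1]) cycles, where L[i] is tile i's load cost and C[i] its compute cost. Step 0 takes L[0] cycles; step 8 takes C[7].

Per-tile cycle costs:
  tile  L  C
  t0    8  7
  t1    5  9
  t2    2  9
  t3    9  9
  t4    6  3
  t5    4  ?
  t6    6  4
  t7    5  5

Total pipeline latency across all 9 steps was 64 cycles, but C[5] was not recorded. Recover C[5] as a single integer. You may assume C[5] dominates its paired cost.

step 0 = dur = L[0]=8 = 8
step 1 = dur = max(L[1]=5, C[0]=7) = 7
step 2 = dur = max(L[2]=2, C[1]=9) = 9
step 3 = dur = max(L[3]=9, C[2]=9) = 9
step 4 = dur = max(L[4]=6, C[3]=9) = 9
step 5 = dur = max(L[5]=4, C[4]=3) = 4
step 6 = dur = max(L[6]=6, C[5]=?) = C[5]  (unknown; binding)
step 7 = dur = max(L[7]=5, C[6]=4) = 5
step 8 = dur = C[7]=5 = 5
sum of known step durations = 56
dur[6] = total - known = 64 - 56 = 8
C[5] is the binding max in step 6, so C[5] = dur[6] = 8

C[5] = 8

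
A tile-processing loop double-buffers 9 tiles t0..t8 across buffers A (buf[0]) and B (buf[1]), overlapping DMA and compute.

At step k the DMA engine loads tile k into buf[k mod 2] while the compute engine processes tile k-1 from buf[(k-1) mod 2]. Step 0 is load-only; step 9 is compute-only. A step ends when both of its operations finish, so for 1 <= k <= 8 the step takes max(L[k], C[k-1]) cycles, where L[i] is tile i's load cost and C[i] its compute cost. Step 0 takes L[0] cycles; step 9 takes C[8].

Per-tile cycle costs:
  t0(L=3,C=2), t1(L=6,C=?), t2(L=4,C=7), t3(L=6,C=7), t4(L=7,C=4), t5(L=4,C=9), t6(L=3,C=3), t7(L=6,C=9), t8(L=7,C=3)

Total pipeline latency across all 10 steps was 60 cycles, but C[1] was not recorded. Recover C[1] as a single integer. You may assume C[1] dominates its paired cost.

step 0 → dur = L[0]=3 = 3
step 1 → dur = max(L[1]=6, C[0]=2) = 6
step 2 → dur = max(L[2]=4, C[1]=?) = C[1]  (unknown; binding)
step 3 → dur = max(L[3]=6, C[2]=7) = 7
step 4 → dur = max(L[4]=7, C[3]=7) = 7
step 5 → dur = max(L[5]=4, C[4]=4) = 4
step 6 → dur = max(L[6]=3, C[5]=9) = 9
step 7 → dur = max(L[7]=6, C[6]=3) = 6
step 8 → dur = max(L[8]=7, C[7]=9) = 9
step 9 → dur = C[8]=3 = 3
sum of known step durations = 54
dur[2] = total - known = 60 - 54 = 6
C[1] is the binding max in step 2, so C[1] = dur[2] = 6

C[1] = 6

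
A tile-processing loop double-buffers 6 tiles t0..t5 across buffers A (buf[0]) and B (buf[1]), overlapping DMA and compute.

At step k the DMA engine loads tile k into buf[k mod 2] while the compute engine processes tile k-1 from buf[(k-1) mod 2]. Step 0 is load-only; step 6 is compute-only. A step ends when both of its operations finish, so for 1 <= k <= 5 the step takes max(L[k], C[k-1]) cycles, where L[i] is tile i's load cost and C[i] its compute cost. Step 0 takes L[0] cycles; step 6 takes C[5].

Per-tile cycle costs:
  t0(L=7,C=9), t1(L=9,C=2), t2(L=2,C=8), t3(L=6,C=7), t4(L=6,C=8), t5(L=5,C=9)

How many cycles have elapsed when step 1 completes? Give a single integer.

end_cycle[1] = 16

k=0 load=t0/7c comp=- wait=7 total=7
k=1 load=t1/9c comp=t0/9c wait=9 total=16
k=2 load=t2/2c comp=t1/2c wait=2 total=18
k=3 load=t3/6c comp=t2/8c wait=8 total=26
k=4 load=t4/6c comp=t3/7c wait=7 total=33
k=5 load=t5/5c comp=t4/8c wait=8 total=41
k=6 load=- comp=t5/9c wait=9 total=50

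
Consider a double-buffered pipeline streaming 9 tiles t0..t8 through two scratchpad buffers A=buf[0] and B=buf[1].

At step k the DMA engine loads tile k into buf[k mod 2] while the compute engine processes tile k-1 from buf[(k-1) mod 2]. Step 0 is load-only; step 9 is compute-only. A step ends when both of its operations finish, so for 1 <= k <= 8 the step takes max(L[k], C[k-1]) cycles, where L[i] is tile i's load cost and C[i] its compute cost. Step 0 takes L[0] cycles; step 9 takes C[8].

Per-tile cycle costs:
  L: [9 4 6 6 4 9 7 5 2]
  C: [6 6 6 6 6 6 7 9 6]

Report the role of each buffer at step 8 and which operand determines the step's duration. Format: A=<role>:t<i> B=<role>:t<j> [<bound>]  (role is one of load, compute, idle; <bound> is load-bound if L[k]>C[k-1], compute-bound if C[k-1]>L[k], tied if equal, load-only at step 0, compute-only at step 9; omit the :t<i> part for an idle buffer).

step 8: A=load:t8 B=compute:t7 [compute-bound]

step 0: L[0]=9 → dur=9, Σ=9 | A=load:t0 B=idle [load-only]
step 1: L[1]=4 C[0]=6 → dur=6, Σ=15 | A=compute:t0 B=load:t1 [compute-bound]
step 2: L[2]=6 C[1]=6 → dur=6, Σ=21 | A=load:t2 B=compute:t1 [tied]
step 3: L[3]=6 C[2]=6 → dur=6, Σ=27 | A=compute:t2 B=load:t3 [tied]
step 4: L[4]=4 C[3]=6 → dur=6, Σ=33 | A=load:t4 B=compute:t3 [compute-bound]
step 5: L[5]=9 C[4]=6 → dur=9, Σ=42 | A=compute:t4 B=load:t5 [load-bound]
step 6: L[6]=7 C[5]=6 → dur=7, Σ=49 | A=load:t6 B=compute:t5 [load-bound]
step 7: L[7]=5 C[6]=7 → dur=7, Σ=56 | A=compute:t6 B=load:t7 [compute-bound]
step 8: L[8]=2 C[7]=9 → dur=9, Σ=65 | A=load:t8 B=compute:t7 [compute-bound]
step 9: C[8]=6 → dur=6, Σ=71 | A=compute:t8 B=idle [compute-only]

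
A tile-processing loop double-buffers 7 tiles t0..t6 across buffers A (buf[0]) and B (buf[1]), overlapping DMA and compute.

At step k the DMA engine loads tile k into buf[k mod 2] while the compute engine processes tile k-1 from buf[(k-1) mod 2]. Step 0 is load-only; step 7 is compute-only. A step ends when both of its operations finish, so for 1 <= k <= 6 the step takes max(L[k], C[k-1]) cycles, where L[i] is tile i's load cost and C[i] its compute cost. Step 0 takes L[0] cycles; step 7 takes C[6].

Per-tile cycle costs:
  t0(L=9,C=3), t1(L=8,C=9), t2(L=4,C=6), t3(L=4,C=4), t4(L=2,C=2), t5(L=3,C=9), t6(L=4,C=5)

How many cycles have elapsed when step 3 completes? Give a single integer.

end_cycle[3] = 32

  0. 9=9c; end=9; A:t0 B:-
  1. max(8,3)=8c; end=17; A:t0 B:t1
  2. max(4,9)=9c; end=26; A:t2 B:t1
  3. max(4,6)=6c; end=32; A:t2 B:t3
  4. max(2,4)=4c; end=36; A:t4 B:t3
  5. max(3,2)=3c; end=39; A:t4 B:t5
  6. max(4,9)=9c; end=48; A:t6 B:t5
  7. 5=5c; end=53; A:t6 B:t5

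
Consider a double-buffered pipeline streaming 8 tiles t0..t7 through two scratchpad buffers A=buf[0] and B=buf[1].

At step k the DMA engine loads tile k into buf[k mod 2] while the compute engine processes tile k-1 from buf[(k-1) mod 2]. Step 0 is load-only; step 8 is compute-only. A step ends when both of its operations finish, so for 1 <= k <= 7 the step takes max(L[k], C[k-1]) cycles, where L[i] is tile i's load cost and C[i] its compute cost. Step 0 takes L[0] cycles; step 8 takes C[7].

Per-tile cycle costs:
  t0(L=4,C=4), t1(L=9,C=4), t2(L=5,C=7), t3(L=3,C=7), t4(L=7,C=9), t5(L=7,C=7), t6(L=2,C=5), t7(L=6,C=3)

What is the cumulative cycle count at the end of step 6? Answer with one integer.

end_cycle[6] = 48

step 0: L[0]=4 → dur=4, Σ=4 | A=load:t0 B=idle [load-only]
step 1: L[1]=9 C[0]=4 → dur=9, Σ=13 | A=compute:t0 B=load:t1 [load-bound]
step 2: L[2]=5 C[1]=4 → dur=5, Σ=18 | A=load:t2 B=compute:t1 [load-bound]
step 3: L[3]=3 C[2]=7 → dur=7, Σ=25 | A=compute:t2 B=load:t3 [compute-bound]
step 4: L[4]=7 C[3]=7 → dur=7, Σ=32 | A=load:t4 B=compute:t3 [tied]
step 5: L[5]=7 C[4]=9 → dur=9, Σ=41 | A=compute:t4 B=load:t5 [compute-bound]
step 6: L[6]=2 C[5]=7 → dur=7, Σ=48 | A=load:t6 B=compute:t5 [compute-bound]
step 7: L[7]=6 C[6]=5 → dur=6, Σ=54 | A=compute:t6 B=load:t7 [load-bound]
step 8: C[7]=3 → dur=3, Σ=57 | A=idle B=compute:t7 [compute-only]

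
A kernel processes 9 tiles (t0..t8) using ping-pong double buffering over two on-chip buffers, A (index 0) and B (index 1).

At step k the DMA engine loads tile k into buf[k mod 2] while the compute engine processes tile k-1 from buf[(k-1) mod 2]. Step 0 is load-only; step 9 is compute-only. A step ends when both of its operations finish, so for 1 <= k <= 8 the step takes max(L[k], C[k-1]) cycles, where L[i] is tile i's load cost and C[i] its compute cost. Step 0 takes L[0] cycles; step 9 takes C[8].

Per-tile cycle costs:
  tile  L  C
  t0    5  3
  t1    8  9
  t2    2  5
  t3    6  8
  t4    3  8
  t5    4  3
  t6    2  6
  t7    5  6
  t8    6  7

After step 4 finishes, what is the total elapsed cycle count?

end_cycle[4] = 36

  0. 5=5c; end=5; A:t0 B:-
  1. max(8,3)=8c; end=13; A:t0 B:t1
  2. max(2,9)=9c; end=22; A:t2 B:t1
  3. max(6,5)=6c; end=28; A:t2 B:t3
  4. max(3,8)=8c; end=36; A:t4 B:t3
  5. max(4,8)=8c; end=44; A:t4 B:t5
  6. max(2,3)=3c; end=47; A:t6 B:t5
  7. max(5,6)=6c; end=53; A:t6 B:t7
  8. max(6,6)=6c; end=59; A:t8 B:t7
  9. 7=7c; end=66; A:t8 B:t7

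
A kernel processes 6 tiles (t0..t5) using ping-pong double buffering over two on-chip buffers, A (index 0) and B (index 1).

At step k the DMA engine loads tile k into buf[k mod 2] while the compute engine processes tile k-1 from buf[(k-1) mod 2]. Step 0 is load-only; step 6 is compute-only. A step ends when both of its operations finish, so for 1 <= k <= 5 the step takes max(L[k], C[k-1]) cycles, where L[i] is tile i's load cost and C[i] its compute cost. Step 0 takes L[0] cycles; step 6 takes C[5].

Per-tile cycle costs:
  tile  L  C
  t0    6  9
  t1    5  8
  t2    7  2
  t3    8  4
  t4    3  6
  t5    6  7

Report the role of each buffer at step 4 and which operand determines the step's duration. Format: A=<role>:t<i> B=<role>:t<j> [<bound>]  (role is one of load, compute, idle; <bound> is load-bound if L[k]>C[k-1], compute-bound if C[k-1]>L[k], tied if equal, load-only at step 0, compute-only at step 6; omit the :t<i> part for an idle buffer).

step 4: A=load:t4 B=compute:t3 [compute-bound]

  0. 6=6c; end=6; A:t0 B:-
  1. max(5,9)=9c; end=15; A:t0 B:t1
  2. max(7,8)=8c; end=23; A:t2 B:t1
  3. max(8,2)=8c; end=31; A:t2 B:t3
  4. max(3,4)=4c; end=35; A:t4 B:t3
  5. max(6,6)=6c; end=41; A:t4 B:t5
  6. 7=7c; end=48; A:t4 B:t5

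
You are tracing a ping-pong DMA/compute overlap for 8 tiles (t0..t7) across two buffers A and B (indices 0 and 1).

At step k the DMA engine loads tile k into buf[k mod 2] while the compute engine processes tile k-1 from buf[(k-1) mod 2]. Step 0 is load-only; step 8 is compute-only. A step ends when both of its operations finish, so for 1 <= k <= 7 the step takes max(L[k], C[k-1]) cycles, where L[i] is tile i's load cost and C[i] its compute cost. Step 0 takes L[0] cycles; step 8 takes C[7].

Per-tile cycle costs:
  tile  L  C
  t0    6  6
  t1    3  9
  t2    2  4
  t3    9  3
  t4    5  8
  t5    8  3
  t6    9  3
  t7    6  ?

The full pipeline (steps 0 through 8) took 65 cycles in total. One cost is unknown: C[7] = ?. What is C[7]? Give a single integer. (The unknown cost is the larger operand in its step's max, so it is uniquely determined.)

step 0 → dur = L[0]=6 = 6
step 1 → dur = max(L[1]=3, C[0]=6) = 6
step 2 → dur = max(L[2]=2, C[1]=9) = 9
step 3 → dur = max(L[3]=9, C[2]=4) = 9
step 4 → dur = max(L[4]=5, C[3]=3) = 5
step 5 → dur = max(L[5]=8, C[4]=8) = 8
step 6 → dur = max(L[6]=9, C[5]=3) = 9
step 7 → dur = max(L[7]=6, C[6]=3) = 6
step 8 → dur = C[7]=? = C[7]  (unknown; binding)
sum of known step durations = 58
dur[8] = total - known = 65 - 58 = 7
C[7] is the binding max in step 8, so C[7] = dur[8] = 7

C[7] = 7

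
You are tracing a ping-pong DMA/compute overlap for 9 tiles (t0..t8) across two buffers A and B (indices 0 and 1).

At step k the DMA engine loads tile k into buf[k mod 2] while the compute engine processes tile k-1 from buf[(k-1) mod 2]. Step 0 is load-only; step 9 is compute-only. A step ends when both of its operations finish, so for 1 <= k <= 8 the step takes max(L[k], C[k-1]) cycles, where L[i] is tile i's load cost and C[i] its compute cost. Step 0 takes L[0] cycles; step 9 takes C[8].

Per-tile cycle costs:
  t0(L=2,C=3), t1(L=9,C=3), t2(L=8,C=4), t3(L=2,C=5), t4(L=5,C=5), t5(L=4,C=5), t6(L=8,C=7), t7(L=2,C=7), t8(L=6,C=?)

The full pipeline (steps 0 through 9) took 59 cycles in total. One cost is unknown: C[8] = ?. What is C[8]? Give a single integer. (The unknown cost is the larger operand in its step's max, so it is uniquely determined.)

step 0: dur = L[0]=2 = 2
step 1: dur = max(L[1]=9, C[0]=3) = 9
step 2: dur = max(L[2]=8, C[1]=3) = 8
step 3: dur = max(L[3]=2, C[2]=4) = 4
step 4: dur = max(L[4]=5, C[3]=5) = 5
step 5: dur = max(L[5]=4, C[4]=5) = 5
step 6: dur = max(L[6]=8, C[5]=5) = 8
step 7: dur = max(L[7]=2, C[6]=7) = 7
step 8: dur = max(L[8]=6, C[7]=7) = 7
step 9: dur = C[8]=? = C[8]  (unknown; binding)
sum of known step durations = 55
dur[9] = total - known = 59 - 55 = 4
C[8] is the binding max in step 9, so C[8] = dur[9] = 4

C[8] = 4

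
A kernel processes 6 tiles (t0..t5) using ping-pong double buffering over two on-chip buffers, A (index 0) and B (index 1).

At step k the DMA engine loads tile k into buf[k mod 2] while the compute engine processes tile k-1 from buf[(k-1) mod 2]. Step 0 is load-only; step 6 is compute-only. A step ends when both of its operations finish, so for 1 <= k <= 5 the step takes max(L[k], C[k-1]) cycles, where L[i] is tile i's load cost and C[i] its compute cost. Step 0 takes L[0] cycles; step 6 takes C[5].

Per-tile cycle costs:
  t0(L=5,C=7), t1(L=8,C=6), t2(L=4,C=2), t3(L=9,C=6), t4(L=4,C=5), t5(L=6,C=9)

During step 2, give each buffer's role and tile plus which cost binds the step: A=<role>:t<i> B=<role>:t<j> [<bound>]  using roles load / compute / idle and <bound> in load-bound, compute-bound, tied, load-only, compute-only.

step 2: A=load:t2 B=compute:t1 [compute-bound]

k=0 load=t0/5c comp=- wait=5 total=5
k=1 load=t1/8c comp=t0/7c wait=8 total=13
k=2 load=t2/4c comp=t1/6c wait=6 total=19
k=3 load=t3/9c comp=t2/2c wait=9 total=28
k=4 load=t4/4c comp=t3/6c wait=6 total=34
k=5 load=t5/6c comp=t4/5c wait=6 total=40
k=6 load=- comp=t5/9c wait=9 total=49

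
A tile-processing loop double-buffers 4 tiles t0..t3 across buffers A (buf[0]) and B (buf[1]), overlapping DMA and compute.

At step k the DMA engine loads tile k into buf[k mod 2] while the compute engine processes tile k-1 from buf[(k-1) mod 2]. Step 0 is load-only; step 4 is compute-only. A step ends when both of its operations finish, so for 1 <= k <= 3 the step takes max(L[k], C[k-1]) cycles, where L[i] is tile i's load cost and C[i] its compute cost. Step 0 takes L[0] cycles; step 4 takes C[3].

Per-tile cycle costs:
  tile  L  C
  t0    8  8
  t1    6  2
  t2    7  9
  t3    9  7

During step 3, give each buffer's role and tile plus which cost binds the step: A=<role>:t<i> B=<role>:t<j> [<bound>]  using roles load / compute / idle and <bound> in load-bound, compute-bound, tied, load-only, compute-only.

  0. 8=8c; end=8; A:t0 B:-
  1. max(6,8)=8c; end=16; A:t0 B:t1
  2. max(7,2)=7c; end=23; A:t2 B:t1
  3. max(9,9)=9c; end=32; A:t2 B:t3
  4. 7=7c; end=39; A:t2 B:t3

step 3: A=compute:t2 B=load:t3 [tied]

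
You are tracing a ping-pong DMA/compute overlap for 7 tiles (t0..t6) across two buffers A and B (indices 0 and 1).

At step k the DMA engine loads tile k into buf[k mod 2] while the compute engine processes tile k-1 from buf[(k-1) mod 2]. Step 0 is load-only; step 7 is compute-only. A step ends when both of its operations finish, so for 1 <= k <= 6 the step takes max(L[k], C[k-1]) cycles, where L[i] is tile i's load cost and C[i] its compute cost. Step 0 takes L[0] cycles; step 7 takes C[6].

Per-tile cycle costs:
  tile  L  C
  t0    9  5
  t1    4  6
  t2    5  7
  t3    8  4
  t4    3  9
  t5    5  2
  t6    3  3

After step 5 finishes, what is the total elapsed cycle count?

[0] DMA t0→A (9c) ∥ CU idle ⇒ 9c, clock 9
[1] DMA t1→B (4c) ∥ CU A:t0 (5c) ⇒ 5c, clock 14
[2] DMA t2→A (5c) ∥ CU B:t1 (6c) ⇒ 6c, clock 20
[3] DMA t3→B (8c) ∥ CU A:t2 (7c) ⇒ 8c, clock 28
[4] DMA t4→A (3c) ∥ CU B:t3 (4c) ⇒ 4c, clock 32
[5] DMA t5→B (5c) ∥ CU A:t4 (9c) ⇒ 9c, clock 41
[6] DMA t6→A (3c) ∥ CU B:t5 (2c) ⇒ 3c, clock 44
[7] DMA idle ∥ CU A:t6 (3c) ⇒ 3c, clock 47

end_cycle[5] = 41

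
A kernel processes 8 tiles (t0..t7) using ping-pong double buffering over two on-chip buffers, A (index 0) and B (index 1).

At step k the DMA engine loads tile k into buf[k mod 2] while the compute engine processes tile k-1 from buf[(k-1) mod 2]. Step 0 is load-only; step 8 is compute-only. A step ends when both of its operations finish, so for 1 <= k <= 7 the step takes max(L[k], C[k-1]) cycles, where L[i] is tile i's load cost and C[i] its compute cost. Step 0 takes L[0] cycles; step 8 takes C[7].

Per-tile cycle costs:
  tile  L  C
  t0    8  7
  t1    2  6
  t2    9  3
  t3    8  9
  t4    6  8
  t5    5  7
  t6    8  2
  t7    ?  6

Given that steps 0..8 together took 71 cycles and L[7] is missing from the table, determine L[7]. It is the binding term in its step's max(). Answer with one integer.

step 0: dur = L[0]=8 = 8
step 1: dur = max(L[1]=2, C[0]=7) = 7
step 2: dur = max(L[2]=9, C[1]=6) = 9
step 3: dur = max(L[3]=8, C[2]=3) = 8
step 4: dur = max(L[4]=6, C[3]=9) = 9
step 5: dur = max(L[5]=5, C[4]=8) = 8
step 6: dur = max(L[6]=8, C[5]=7) = 8
step 7: dur = max(L[7]=?, C[6]=2) = L[7]  (unknown; binding)
step 8: dur = C[7]=6 = 6
sum of known step durations = 63
dur[7] = total - known = 71 - 63 = 8
L[7] is the binding max in step 7, so L[7] = dur[7] = 8

L[7] = 8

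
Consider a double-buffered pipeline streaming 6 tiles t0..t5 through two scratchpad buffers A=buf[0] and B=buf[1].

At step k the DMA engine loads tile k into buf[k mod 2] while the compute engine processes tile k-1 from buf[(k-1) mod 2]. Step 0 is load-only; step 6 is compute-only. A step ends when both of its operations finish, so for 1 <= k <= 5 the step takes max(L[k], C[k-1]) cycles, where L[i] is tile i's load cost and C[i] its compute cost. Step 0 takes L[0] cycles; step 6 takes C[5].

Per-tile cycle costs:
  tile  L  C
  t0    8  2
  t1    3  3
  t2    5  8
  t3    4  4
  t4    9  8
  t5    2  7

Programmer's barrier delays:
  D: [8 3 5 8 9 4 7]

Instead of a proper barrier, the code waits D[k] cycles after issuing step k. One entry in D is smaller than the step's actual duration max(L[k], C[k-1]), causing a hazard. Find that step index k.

step 0: need L[0]=8 = 8; D[0]=8 ok
step 1: need max(L[1]=3,C[0]=2) = 3; D[1]=3 ok
step 2: need max(L[2]=5,C[1]=3) = 5; D[2]=5 ok
step 3: need max(L[3]=4,C[2]=8) = 8; D[3]=8 ok
step 4: need max(L[4]=9,C[3]=4) = 9; D[4]=9 ok
step 5: need max(L[5]=2,C[4]=8) = 8; D[5]=4 SHORT
step 6: need C[5]=7 = 7; D[6]=7 ok

hazard at step 5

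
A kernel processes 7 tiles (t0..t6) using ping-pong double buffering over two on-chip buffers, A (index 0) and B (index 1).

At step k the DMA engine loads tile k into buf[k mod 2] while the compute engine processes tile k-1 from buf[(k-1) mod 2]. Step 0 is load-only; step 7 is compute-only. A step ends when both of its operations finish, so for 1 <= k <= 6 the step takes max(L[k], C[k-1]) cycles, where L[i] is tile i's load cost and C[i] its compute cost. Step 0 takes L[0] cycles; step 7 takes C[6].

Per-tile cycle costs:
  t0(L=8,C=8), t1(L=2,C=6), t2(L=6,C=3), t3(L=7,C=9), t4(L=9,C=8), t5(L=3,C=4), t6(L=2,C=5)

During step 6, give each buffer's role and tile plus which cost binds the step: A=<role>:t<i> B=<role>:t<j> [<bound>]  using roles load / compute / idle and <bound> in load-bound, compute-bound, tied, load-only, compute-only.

step 0: L[0]=8 → dur=8, Σ=8 | A=load:t0 B=idle [load-only]
step 1: L[1]=2 C[0]=8 → dur=8, Σ=16 | A=compute:t0 B=load:t1 [compute-bound]
step 2: L[2]=6 C[1]=6 → dur=6, Σ=22 | A=load:t2 B=compute:t1 [tied]
step 3: L[3]=7 C[2]=3 → dur=7, Σ=29 | A=compute:t2 B=load:t3 [load-bound]
step 4: L[4]=9 C[3]=9 → dur=9, Σ=38 | A=load:t4 B=compute:t3 [tied]
step 5: L[5]=3 C[4]=8 → dur=8, Σ=46 | A=compute:t4 B=load:t5 [compute-bound]
step 6: L[6]=2 C[5]=4 → dur=4, Σ=50 | A=load:t6 B=compute:t5 [compute-bound]
step 7: C[6]=5 → dur=5, Σ=55 | A=compute:t6 B=idle [compute-only]

step 6: A=load:t6 B=compute:t5 [compute-bound]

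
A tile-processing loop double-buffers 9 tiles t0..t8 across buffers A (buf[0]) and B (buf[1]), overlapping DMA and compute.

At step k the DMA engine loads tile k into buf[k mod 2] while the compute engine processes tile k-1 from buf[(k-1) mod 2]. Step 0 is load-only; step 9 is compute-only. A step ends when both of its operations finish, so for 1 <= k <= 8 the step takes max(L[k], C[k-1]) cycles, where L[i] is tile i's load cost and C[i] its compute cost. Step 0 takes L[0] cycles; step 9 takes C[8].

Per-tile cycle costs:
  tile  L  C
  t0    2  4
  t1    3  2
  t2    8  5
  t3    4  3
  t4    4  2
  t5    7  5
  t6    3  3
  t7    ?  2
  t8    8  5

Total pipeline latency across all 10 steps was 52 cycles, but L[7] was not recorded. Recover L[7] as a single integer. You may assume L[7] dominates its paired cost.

L[7] = 4

step 0: dur = L[0]=2 = 2
step 1: dur = max(L[1]=3, C[0]=4) = 4
step 2: dur = max(L[2]=8, C[1]=2) = 8
step 3: dur = max(L[3]=4, C[2]=5) = 5
step 4: dur = max(L[4]=4, C[3]=3) = 4
step 5: dur = max(L[5]=7, C[4]=2) = 7
step 6: dur = max(L[6]=3, C[5]=5) = 5
step 7: dur = max(L[7]=?, C[6]=3) = L[7]  (unknown; binding)
step 8: dur = max(L[8]=8, C[7]=2) = 8
step 9: dur = C[8]=5 = 5
sum of known step durations = 48
dur[7] = total - known = 52 - 48 = 4
L[7] is the binding max in step 7, so L[7] = dur[7] = 4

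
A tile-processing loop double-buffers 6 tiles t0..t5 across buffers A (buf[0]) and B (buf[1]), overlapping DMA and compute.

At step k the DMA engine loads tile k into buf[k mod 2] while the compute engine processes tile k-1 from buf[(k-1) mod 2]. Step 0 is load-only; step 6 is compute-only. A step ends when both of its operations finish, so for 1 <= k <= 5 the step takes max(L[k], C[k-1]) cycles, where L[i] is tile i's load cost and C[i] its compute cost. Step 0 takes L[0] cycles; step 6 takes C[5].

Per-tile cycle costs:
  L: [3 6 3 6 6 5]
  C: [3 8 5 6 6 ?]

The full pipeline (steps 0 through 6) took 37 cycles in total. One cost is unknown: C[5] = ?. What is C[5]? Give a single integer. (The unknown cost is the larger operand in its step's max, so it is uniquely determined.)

step 0 = dur = L[0]=3 = 3
step 1 = dur = max(L[1]=6, C[0]=3) = 6
step 2 = dur = max(L[2]=3, C[1]=8) = 8
step 3 = dur = max(L[3]=6, C[2]=5) = 6
step 4 = dur = max(L[4]=6, C[3]=6) = 6
step 5 = dur = max(L[5]=5, C[4]=6) = 6
step 6 = dur = C[5]=? = C[5]  (unknown; binding)
sum of known step durations = 35
dur[6] = total - known = 37 - 35 = 2
C[5] is the binding max in step 6, so C[5] = dur[6] = 2

C[5] = 2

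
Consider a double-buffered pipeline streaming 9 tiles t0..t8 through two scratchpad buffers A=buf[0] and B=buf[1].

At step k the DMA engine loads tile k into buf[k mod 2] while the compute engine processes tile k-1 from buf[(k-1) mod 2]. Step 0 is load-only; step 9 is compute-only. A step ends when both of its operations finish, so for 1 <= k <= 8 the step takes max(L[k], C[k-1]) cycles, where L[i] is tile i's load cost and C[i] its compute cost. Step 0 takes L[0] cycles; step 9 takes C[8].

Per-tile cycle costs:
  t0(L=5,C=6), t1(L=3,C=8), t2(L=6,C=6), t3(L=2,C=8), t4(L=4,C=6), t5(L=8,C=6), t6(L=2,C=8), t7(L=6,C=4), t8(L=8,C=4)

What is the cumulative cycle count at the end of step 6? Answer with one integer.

k=0 load=t0/5c comp=- wait=5 total=5
k=1 load=t1/3c comp=t0/6c wait=6 total=11
k=2 load=t2/6c comp=t1/8c wait=8 total=19
k=3 load=t3/2c comp=t2/6c wait=6 total=25
k=4 load=t4/4c comp=t3/8c wait=8 total=33
k=5 load=t5/8c comp=t4/6c wait=8 total=41
k=6 load=t6/2c comp=t5/6c wait=6 total=47
k=7 load=t7/6c comp=t6/8c wait=8 total=55
k=8 load=t8/8c comp=t7/4c wait=8 total=63
k=9 load=- comp=t8/4c wait=4 total=67

end_cycle[6] = 47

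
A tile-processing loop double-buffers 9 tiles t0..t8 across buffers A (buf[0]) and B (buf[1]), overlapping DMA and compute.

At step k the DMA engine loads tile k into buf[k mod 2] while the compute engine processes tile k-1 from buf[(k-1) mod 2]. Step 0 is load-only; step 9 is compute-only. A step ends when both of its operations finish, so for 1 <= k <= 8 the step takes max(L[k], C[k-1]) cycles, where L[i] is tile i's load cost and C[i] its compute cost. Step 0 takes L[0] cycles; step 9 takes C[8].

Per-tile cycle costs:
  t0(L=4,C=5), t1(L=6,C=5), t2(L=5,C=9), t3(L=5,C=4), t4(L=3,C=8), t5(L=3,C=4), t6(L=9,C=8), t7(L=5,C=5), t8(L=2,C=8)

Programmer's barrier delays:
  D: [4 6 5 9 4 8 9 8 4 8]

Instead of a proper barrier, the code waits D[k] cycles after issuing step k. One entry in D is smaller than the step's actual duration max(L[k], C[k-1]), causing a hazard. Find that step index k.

k=0 barrier L[0]=4→4c, D[0]=4 ok
k=1 barrier max(L[1]=6,C[0]=5)→6c, D[1]=6 ok
k=2 barrier max(L[2]=5,C[1]=5)→5c, D[2]=5 ok
k=3 barrier max(L[3]=5,C[2]=9)→9c, D[3]=9 ok
k=4 barrier max(L[4]=3,C[3]=4)→4c, D[4]=4 ok
k=5 barrier max(L[5]=3,C[4]=8)→8c, D[5]=8 ok
k=6 barrier max(L[6]=9,C[5]=4)→9c, D[6]=9 ok
k=7 barrier max(L[7]=5,C[6]=8)→8c, D[7]=8 ok
k=8 barrier max(L[8]=2,C[7]=5)→5c, D[8]=4 SHORT
k=9 barrier C[8]=8→8c, D[9]=8 ok

hazard at step 8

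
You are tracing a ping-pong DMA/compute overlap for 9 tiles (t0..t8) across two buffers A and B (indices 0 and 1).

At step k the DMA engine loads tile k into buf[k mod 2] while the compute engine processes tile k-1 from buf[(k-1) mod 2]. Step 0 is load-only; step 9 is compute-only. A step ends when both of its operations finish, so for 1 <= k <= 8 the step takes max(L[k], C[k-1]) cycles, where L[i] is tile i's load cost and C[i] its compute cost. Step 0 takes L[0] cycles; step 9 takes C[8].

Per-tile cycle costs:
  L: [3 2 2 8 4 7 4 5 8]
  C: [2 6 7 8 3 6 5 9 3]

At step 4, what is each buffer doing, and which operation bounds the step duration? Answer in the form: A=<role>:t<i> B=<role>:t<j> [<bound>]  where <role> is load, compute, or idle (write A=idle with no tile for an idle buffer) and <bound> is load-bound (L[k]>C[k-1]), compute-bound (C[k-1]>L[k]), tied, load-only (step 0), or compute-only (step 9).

step 4: A=load:t4 B=compute:t3 [compute-bound]

k=0 load=t0/3c comp=- wait=3 total=3
k=1 load=t1/2c comp=t0/2c wait=2 total=5
k=2 load=t2/2c comp=t1/6c wait=6 total=11
k=3 load=t3/8c comp=t2/7c wait=8 total=19
k=4 load=t4/4c comp=t3/8c wait=8 total=27
k=5 load=t5/7c comp=t4/3c wait=7 total=34
k=6 load=t6/4c comp=t5/6c wait=6 total=40
k=7 load=t7/5c comp=t6/5c wait=5 total=45
k=8 load=t8/8c comp=t7/9c wait=9 total=54
k=9 load=- comp=t8/3c wait=3 total=57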